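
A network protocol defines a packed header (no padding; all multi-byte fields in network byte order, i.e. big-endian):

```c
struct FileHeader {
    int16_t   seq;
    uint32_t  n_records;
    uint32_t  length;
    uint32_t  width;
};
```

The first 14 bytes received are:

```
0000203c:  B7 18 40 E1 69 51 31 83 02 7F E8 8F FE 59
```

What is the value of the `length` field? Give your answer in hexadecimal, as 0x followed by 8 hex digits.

0x3183027F

`length` follows `seq` (2 B), `n_records` (4 B), so it starts at offset 2 + 4 = 6 and occupies 4 bytes.
Bytes at offsets 6..9: 31 83 02 7F.
Big-endian stores the most-significant byte at the lowest address.
The bytes are already most-significant first: 0x3183027F.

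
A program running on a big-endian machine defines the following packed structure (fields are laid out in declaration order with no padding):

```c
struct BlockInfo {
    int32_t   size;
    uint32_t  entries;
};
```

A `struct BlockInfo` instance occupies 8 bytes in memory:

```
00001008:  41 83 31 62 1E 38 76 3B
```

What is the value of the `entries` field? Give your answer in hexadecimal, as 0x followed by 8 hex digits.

`entries` follows `size` (4 bytes), so it starts at byte offset 4 and occupies 4 bytes.
Bytes at offsets 4..7: 1E 38 76 3B.
In big-endian order the high byte comes first in memory.
The bytes are already most-significant first: 0x1E38763B.

0x1E38763B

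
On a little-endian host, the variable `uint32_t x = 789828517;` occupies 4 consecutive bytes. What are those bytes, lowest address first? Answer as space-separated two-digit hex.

A5 D3 13 2F

789828517 in hexadecimal, padded to 32 bits, is 0x2F13D3A5.
Split into bytes (most-significant first): 2F 13 D3 A5.
Little-endian stores the least-significant byte at the lowest address.
So at ascending addresses the bytes are A5 D3 13 2F.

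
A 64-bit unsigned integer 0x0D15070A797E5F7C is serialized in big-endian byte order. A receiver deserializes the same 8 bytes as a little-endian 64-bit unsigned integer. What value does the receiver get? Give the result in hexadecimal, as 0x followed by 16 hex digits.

Stored big-endian, the bytes at ascending addresses are 0D 15 07 0A 79 7E 5F 7C.
Read back as little-endian, the first byte is least significant, giving 0x7C5F7E790A07150D.

0x7C5F7E790A07150D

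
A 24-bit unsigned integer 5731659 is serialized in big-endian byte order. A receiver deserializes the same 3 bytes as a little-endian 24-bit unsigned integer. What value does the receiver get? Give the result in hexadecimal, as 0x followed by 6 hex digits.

5731659 in 24-bit hexadecimal is 0x57754B.
Stored big-endian, the bytes at ascending addresses are 57 75 4B.
Read back as little-endian, the first byte is least significant, giving 0x4B7557.

0x4B7557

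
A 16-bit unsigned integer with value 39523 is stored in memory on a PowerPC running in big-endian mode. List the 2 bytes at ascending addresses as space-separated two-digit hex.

9A 63

39523 in hexadecimal, padded to 16 bits, is 0x9A63.
Split into bytes (most-significant first): 9A 63.
Big-endian stores the most-significant byte at the lowest address.
So the memory order matches the most-significant-first order: 9A 63.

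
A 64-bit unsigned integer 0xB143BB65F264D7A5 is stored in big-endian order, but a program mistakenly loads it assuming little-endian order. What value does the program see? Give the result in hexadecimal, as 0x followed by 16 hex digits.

Stored big-endian, the bytes at ascending addresses are B1 43 BB 65 F2 64 D7 A5.
Read back as little-endian, the first byte is least significant, giving 0xA5D764F265BB43B1.

0xA5D764F265BB43B1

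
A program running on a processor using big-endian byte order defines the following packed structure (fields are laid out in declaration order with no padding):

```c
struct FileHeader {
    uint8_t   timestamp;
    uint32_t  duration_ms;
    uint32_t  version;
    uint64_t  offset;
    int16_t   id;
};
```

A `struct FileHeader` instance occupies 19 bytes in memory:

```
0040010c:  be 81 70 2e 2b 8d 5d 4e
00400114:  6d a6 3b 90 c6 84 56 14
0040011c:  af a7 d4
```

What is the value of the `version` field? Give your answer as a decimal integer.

2371702381

`version` follows `timestamp` (1 B), `duration_ms` (4 B), so it starts at offset 1 + 4 = 5 and occupies 4 bytes.
Bytes at offsets 5..8: 8D 5D 4E 6D.
Big-endian: lowest address holds the most-significant byte.
The bytes are already most-significant first: 0x8D5D4E6D.
0x8D5D4E6D = 2371702381.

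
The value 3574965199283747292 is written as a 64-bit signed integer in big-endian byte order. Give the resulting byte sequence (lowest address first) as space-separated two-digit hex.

3574965199283747292 in hexadecimal, padded to 64 bits, is 0x319CD3E863B0F9DC.
Split into bytes (most-significant first): 31 9C D3 E8 63 B0 F9 DC.
Big-endian: lowest address holds the most-significant byte.
So the memory order matches the most-significant-first order: 31 9C D3 E8 63 B0 F9 DC.

31 9C D3 E8 63 B0 F9 DC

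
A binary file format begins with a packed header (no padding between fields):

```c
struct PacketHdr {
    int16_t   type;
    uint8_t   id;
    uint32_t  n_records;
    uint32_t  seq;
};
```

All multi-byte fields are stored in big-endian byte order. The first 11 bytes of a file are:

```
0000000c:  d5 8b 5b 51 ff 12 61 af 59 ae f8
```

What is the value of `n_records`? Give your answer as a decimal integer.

1375670881

`n_records` follows `type` (2 B), `id` (1 B), so it starts at offset 2 + 1 = 3 and occupies 4 bytes.
Bytes at offsets 3..6: 51 FF 12 61.
Big-endian: lowest address holds the most-significant byte.
The bytes are already most-significant first: 0x51FF1261.
0x51FF1261 = 1375670881.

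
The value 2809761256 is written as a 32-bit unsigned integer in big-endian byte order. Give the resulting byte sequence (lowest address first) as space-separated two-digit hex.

A7 79 8D E8

2809761256 in hexadecimal, padded to 32 bits, is 0xA7798DE8.
Split into bytes (most-significant first): A7 79 8D E8.
In big-endian order the high byte comes first in memory.
So the memory order matches the most-significant-first order: A7 79 8D E8.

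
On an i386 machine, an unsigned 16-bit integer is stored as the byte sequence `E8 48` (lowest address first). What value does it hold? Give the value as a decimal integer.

In little-endian order the low byte comes first in memory.
Reassemble most-significant byte first: 48 E8 → 0x48E8.
0x48E8 = 18664.

18664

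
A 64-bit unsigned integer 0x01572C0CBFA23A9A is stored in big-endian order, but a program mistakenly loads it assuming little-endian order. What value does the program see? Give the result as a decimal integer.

11113373971916805889

Stored big-endian, the bytes at ascending addresses are 01 57 2C 0C BF A2 3A 9A.
Read back as little-endian, the first byte is least significant, giving 0x9A3AA2BF0C2C5701.
0x9A3AA2BF0C2C5701 = 11113373971916805889.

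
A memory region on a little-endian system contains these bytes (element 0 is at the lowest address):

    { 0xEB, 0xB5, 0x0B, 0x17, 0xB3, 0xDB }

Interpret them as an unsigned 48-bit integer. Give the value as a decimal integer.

241562232272363

In little-endian order the low byte comes first in memory.
Reassemble most-significant byte first: DB B3 17 0B B5 EB → 0xDBB3170BB5EB.
0xDBB3170BB5EB = 241562232272363.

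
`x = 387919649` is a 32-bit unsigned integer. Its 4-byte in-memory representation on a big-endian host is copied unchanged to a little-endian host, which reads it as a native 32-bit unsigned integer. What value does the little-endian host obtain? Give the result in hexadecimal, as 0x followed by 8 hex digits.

387919649 in 32-bit hexadecimal is 0x171F2F21.
Stored big-endian, the bytes at ascending addresses are 17 1F 2F 21.
Read back as little-endian, the first byte is least significant, giving 0x212F1F17.

0x212F1F17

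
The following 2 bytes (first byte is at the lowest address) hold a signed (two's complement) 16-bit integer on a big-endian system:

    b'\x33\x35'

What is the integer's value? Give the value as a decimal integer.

Big-endian stores the most-significant byte at the lowest address.
The bytes are already most-significant first: 0x3335.
0x3335 = 13109.

13109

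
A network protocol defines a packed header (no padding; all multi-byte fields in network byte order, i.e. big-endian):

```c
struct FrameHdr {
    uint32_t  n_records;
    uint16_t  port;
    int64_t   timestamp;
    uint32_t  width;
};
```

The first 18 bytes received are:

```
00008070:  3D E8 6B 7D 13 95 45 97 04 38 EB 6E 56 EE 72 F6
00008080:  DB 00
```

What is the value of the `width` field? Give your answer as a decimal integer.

1928780544

`width` follows `n_records` (4 B), `port` (2 B), `timestamp` (8 B), so it starts at offset 4 + 2 + 8 = 14 and occupies 4 bytes.
Bytes at offsets 14..17: 72 F6 DB 00.
In big-endian order the high byte comes first in memory.
The bytes are already most-significant first: 0x72F6DB00.
0x72F6DB00 = 1928780544.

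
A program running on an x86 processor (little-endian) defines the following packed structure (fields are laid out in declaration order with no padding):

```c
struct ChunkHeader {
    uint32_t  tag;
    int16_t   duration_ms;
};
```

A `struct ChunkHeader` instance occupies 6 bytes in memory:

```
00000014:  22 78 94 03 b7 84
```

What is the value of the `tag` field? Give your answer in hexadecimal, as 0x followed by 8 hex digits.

0x03947822

`tag` is the first field, at byte offset 0, occupying 4 bytes.
Bytes at offsets 0..3: 22 78 94 03.
Little-endian: lowest address holds the least-significant byte.
Reassemble most-significant byte first: 03 94 78 22 → 0x03947822.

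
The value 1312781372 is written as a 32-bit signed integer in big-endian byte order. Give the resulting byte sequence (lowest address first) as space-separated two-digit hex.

4E 3F 74 3C

1312781372 in hexadecimal, padded to 32 bits, is 0x4E3F743C.
Split into bytes (most-significant first): 4E 3F 74 3C.
Big-endian stores the most-significant byte at the lowest address.
So the memory order matches the most-significant-first order: 4E 3F 74 3C.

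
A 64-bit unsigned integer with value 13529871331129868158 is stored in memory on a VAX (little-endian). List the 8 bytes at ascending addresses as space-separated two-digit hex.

7E BF BC 94 4A C2 C3 BB

13529871331129868158 in hexadecimal, padded to 64 bits, is 0xBBC3C24A94BCBF7E.
Split into bytes (most-significant first): BB C3 C2 4A 94 BC BF 7E.
Little-endian: lowest address holds the least-significant byte.
So at ascending addresses the bytes are 7E BF BC 94 4A C2 C3 BB.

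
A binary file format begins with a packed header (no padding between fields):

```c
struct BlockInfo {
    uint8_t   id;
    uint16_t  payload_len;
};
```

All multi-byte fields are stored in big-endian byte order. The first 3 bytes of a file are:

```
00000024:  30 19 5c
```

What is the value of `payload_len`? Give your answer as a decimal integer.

6492

`payload_len` follows `id` (1 byte), so it starts at byte offset 1 and occupies 2 bytes.
Bytes at offsets 1..2: 19 5C.
In big-endian order the high byte comes first in memory.
The bytes are already most-significant first: 0x195C.
0x195C = 6492.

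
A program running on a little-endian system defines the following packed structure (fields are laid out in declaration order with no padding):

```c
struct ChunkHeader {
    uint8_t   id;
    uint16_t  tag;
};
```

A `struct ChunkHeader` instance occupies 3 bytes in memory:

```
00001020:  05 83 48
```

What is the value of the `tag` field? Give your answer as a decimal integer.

18563

`tag` follows `id` (1 byte), so it starts at byte offset 1 and occupies 2 bytes.
Bytes at offsets 1..2: 83 48.
Little-endian: lowest address holds the least-significant byte.
Reassemble most-significant byte first: 48 83 → 0x4883.
0x4883 = 18563.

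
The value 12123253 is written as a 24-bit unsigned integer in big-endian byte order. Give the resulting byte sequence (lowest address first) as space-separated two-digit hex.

12123253 in hexadecimal, padded to 24 bits, is 0xB8FC75.
Split into bytes (most-significant first): B8 FC 75.
In big-endian order the high byte comes first in memory.
So the memory order matches the most-significant-first order: B8 FC 75.

B8 FC 75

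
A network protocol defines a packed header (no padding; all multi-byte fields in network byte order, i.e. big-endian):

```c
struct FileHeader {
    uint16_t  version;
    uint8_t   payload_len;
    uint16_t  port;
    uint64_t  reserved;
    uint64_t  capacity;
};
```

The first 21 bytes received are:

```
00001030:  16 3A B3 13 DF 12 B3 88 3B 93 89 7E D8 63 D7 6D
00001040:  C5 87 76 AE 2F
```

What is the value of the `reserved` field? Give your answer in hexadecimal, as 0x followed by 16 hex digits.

`reserved` follows `version` (2 B), `payload_len` (1 B), `port` (2 B), so it starts at offset 2 + 1 + 2 = 5 and occupies 8 bytes.
Bytes at offsets 5..12: 12 B3 88 3B 93 89 7E D8.
Big-endian: lowest address holds the most-significant byte.
The bytes are already most-significant first: 0x12B3883B93897ED8.

0x12B3883B93897ED8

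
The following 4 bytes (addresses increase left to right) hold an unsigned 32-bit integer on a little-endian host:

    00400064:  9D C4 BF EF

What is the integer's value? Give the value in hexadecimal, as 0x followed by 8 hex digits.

Little-endian stores the least-significant byte at the lowest address.
Reassemble most-significant byte first: EF BF C4 9D → 0xEFBFC49D.

0xEFBFC49D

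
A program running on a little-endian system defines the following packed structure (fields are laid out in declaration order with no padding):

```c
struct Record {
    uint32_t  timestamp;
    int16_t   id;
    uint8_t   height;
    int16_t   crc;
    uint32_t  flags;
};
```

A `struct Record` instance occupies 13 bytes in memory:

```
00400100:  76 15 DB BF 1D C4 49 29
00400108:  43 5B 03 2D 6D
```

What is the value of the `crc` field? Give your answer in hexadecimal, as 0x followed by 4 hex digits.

0x4329

`crc` follows `timestamp` (4 B), `id` (2 B), `height` (1 B), so it starts at offset 4 + 2 + 1 = 7 and occupies 2 bytes.
Bytes at offsets 7..8: 29 43.
In little-endian order the low byte comes first in memory.
Reassemble most-significant byte first: 43 29 → 0x4329.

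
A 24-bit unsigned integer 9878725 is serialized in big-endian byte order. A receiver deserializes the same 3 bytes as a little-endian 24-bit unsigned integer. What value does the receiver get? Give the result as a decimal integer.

9878725 in 24-bit hexadecimal is 0x96BCC5.
Stored big-endian, the bytes at ascending addresses are 96 BC C5.
Read back as little-endian, the first byte is least significant, giving 0xC5BC96.
0xC5BC96 = 12958870.

12958870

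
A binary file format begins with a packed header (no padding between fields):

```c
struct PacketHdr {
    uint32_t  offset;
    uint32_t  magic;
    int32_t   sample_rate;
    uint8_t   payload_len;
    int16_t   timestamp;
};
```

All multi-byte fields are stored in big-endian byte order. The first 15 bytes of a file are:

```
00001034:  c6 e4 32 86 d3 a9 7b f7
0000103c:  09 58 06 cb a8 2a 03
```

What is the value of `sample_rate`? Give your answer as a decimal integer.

`sample_rate` follows `offset` (4 B), `magic` (4 B), so it starts at offset 4 + 4 = 8 and occupies 4 bytes.
Bytes at offsets 8..11: 09 58 06 CB.
In big-endian order the high byte comes first in memory.
The bytes are already most-significant first: 0x095806CB.
0x095806CB = 156763851.

156763851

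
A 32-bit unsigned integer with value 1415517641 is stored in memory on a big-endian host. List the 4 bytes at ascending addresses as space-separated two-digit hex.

1415517641 in hexadecimal, padded to 32 bits, is 0x545F15C9.
Split into bytes (most-significant first): 54 5F 15 C9.
Big-endian stores the most-significant byte at the lowest address.
So the memory order matches the most-significant-first order: 54 5F 15 C9.

54 5F 15 C9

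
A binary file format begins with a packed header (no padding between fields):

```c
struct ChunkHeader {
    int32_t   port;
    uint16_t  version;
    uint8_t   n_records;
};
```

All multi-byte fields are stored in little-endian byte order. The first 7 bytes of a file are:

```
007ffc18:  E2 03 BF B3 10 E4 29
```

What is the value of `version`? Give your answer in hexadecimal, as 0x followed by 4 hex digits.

0xE410

`version` follows `port` (4 bytes), so it starts at byte offset 4 and occupies 2 bytes.
Bytes at offsets 4..5: 10 E4.
In little-endian order the low byte comes first in memory.
Reassemble most-significant byte first: E4 10 → 0xE410.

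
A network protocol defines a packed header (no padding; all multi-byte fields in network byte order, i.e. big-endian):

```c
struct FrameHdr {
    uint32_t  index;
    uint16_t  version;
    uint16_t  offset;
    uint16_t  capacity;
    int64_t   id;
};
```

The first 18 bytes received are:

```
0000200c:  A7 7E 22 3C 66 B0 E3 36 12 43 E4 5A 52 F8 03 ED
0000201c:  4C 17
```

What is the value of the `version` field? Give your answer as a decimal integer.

26288

`version` follows `index` (4 bytes), so it starts at byte offset 4 and occupies 2 bytes.
Bytes at offsets 4..5: 66 B0.
Big-endian stores the most-significant byte at the lowest address.
The bytes are already most-significant first: 0x66B0.
0x66B0 = 26288.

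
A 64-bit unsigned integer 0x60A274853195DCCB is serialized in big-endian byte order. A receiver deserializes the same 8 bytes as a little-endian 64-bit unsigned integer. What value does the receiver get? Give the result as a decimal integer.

Stored big-endian, the bytes at ascending addresses are 60 A2 74 85 31 95 DC CB.
Read back as little-endian, the first byte is least significant, giving 0xCBDC95318574A260.
0xCBDC95318574A260 = 14689780124500664928.

14689780124500664928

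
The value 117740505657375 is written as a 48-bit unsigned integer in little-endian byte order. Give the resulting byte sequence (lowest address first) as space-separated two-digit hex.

1F F0 03 99 15 6B

117740505657375 in hexadecimal, padded to 48 bits, is 0x6B159903F01F.
Split into bytes (most-significant first): 6B 15 99 03 F0 1F.
Little-endian stores the least-significant byte at the lowest address.
So at ascending addresses the bytes are 1F F0 03 99 15 6B.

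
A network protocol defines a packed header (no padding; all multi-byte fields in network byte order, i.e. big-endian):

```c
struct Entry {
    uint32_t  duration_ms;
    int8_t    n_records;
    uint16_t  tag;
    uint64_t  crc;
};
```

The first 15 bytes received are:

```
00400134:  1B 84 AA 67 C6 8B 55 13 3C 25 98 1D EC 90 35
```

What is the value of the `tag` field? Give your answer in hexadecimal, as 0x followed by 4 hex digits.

`tag` follows `duration_ms` (4 B), `n_records` (1 B), so it starts at offset 4 + 1 = 5 and occupies 2 bytes.
Bytes at offsets 5..6: 8B 55.
In big-endian order the high byte comes first in memory.
The bytes are already most-significant first: 0x8B55.

0x8B55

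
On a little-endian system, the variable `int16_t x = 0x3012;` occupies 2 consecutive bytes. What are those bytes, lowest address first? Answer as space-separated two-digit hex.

Split into bytes (most-significant first): 30 12.
Little-endian stores the least-significant byte at the lowest address.
So at ascending addresses the bytes are 12 30.

12 30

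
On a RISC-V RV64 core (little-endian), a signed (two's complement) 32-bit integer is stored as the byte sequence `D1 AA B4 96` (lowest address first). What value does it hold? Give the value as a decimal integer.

Little-endian: lowest address holds the least-significant byte.
Reassemble most-significant byte first: 96 B4 AA D1 → 0x96B4AAD1.
Top bit is set, so as a signed 32-bit value this is 0x96B4AAD1 − 2^32 = -1766544687.

-1766544687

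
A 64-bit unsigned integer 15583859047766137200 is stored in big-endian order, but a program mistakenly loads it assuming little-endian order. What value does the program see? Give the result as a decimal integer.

8113757766553519320

15583859047766137200 in 64-bit hexadecimal is 0xD844FD3CB3DB9970.
Stored big-endian, the bytes at ascending addresses are D8 44 FD 3C B3 DB 99 70.
Read back as little-endian, the first byte is least significant, giving 0x7099DBB33CFD44D8.
0x7099DBB33CFD44D8 = 8113757766553519320.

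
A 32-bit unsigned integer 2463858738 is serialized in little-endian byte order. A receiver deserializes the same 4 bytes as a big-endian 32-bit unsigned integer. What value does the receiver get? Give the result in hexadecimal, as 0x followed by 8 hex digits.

2463858738 in 32-bit hexadecimal is 0x92DB8032.
Stored little-endian, the bytes at ascending addresses are 32 80 DB 92.
Read back as big-endian, the last byte is least significant, giving 0x3280DB92.

0x3280DB92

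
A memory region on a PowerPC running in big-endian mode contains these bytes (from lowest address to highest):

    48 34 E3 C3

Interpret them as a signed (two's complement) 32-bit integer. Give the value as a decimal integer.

Big-endian: lowest address holds the most-significant byte.
The bytes are already most-significant first: 0x4834E3C3.
0x4834E3C3 = 1211425731.

1211425731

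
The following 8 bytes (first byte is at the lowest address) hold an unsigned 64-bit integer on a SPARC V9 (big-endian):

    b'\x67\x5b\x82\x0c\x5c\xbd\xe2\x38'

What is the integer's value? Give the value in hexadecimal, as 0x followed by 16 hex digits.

0x675B820C5CBDE238

In big-endian order the high byte comes first in memory.
The bytes are already most-significant first: 0x675B820C5CBDE238.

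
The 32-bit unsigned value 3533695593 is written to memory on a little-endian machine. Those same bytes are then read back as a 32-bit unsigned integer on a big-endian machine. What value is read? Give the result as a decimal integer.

3533695593 in 32-bit hexadecimal is 0xD29FEA69.
Stored little-endian, the bytes at ascending addresses are 69 EA 9F D2.
Read back as big-endian, the last byte is least significant, giving 0x69EA9FD2.
0x69EA9FD2 = 1776984018.

1776984018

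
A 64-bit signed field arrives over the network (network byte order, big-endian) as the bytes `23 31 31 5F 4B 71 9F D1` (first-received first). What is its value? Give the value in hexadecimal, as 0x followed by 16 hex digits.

In big-endian order the high byte comes first in memory.
The bytes are already most-significant first: 0x2331315F4B719FD1.

0x2331315F4B719FD1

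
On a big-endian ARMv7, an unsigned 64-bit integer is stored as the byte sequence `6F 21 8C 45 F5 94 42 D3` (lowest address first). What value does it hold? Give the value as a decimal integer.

In big-endian order the high byte comes first in memory.
The bytes are already most-significant first: 0x6F218C45F59442D3.
0x6F218C45F59442D3 = 8007835844542218963.

8007835844542218963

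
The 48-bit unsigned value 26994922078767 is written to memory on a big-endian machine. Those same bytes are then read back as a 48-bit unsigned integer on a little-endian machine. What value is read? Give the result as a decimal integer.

26994922078767 in 48-bit hexadecimal is 0x188D3EBDC22F.
Stored big-endian, the bytes at ascending addresses are 18 8D 3E BD C2 2F.
Read back as little-endian, the first byte is least significant, giving 0x2FC2BD3E8D18.
0x2FC2BD3E8D18 = 52513445154072.

52513445154072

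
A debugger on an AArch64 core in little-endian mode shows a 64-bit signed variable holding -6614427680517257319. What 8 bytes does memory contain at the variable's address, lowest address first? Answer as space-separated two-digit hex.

99 07 42 BE 11 D5 34 A4

Two's complement of -6614427680517257319 in 64 bits: 6614427680517257319 = 0x5BCB2AEE41BDF867; invert → 0xA434D511BE420798; add 1 → 0xA434D511BE420799.
Split into bytes (most-significant first): A4 34 D5 11 BE 42 07 99.
In little-endian order the low byte comes first in memory.
So at ascending addresses the bytes are 99 07 42 BE 11 D5 34 A4.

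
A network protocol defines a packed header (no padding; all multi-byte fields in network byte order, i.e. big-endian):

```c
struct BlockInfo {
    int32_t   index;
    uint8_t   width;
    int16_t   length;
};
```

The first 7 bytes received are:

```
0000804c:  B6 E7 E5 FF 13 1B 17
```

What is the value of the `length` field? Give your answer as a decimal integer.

6935

`length` follows `index` (4 B), `width` (1 B), so it starts at offset 4 + 1 = 5 and occupies 2 bytes.
Bytes at offsets 5..6: 1B 17.
In big-endian order the high byte comes first in memory.
The bytes are already most-significant first: 0x1B17.
0x1B17 = 6935.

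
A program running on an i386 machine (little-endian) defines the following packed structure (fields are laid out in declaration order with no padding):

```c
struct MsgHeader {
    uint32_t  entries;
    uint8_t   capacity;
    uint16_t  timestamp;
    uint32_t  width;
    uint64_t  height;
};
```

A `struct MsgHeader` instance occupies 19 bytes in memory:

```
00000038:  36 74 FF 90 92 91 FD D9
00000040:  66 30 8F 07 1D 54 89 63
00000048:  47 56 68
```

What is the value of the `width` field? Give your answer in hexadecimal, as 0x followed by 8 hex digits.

0x8F3066D9

`width` follows `entries` (4 B), `capacity` (1 B), `timestamp` (2 B), so it starts at offset 4 + 1 + 2 = 7 and occupies 4 bytes.
Bytes at offsets 7..10: D9 66 30 8F.
Little-endian stores the least-significant byte at the lowest address.
Reassemble most-significant byte first: 8F 30 66 D9 → 0x8F3066D9.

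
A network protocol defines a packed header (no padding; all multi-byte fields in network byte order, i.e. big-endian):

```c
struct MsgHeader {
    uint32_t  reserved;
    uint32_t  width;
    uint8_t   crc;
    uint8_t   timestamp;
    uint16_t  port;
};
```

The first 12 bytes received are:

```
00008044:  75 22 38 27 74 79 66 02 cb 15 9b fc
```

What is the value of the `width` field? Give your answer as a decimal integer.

1954113026

`width` follows `reserved` (4 bytes), so it starts at byte offset 4 and occupies 4 bytes.
Bytes at offsets 4..7: 74 79 66 02.
In big-endian order the high byte comes first in memory.
The bytes are already most-significant first: 0x74796602.
0x74796602 = 1954113026.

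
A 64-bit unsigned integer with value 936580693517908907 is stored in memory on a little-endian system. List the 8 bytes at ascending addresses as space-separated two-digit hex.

AB BB 9F B4 2D 67 FF 0C

936580693517908907 in hexadecimal, padded to 64 bits, is 0x0CFF672DB49FBBAB.
Split into bytes (most-significant first): 0C FF 67 2D B4 9F BB AB.
Little-endian stores the least-significant byte at the lowest address.
So at ascending addresses the bytes are AB BB 9F B4 2D 67 FF 0C.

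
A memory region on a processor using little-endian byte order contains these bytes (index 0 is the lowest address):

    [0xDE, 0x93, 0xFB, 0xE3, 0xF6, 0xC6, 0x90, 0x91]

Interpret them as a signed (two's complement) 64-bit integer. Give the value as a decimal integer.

-7957641777874496546

Little-endian: lowest address holds the least-significant byte.
Reassemble most-significant byte first: 91 90 C6 F6 E3 FB 93 DE → 0x9190C6F6E3FB93DE.
Top bit is set, so as a signed 64-bit value this is 0x9190C6F6E3FB93DE − 2^64 = -7957641777874496546.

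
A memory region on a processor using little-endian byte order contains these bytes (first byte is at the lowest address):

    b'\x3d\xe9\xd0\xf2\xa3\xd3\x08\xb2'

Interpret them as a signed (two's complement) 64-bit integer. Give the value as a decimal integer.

-5618007834037786307

Little-endian stores the least-significant byte at the lowest address.
Reassemble most-significant byte first: B2 08 D3 A3 F2 D0 E9 3D → 0xB208D3A3F2D0E93D.
Top bit is set, so as a signed 64-bit value this is 0xB208D3A3F2D0E93D − 2^64 = -5618007834037786307.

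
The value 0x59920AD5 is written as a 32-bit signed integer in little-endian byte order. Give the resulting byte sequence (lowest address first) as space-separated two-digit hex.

Split into bytes (most-significant first): 59 92 0A D5.
In little-endian order the low byte comes first in memory.
So at ascending addresses the bytes are D5 0A 92 59.

D5 0A 92 59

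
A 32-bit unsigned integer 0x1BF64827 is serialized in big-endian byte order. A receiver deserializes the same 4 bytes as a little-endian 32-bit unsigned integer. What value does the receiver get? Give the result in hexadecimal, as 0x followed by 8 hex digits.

0x2748F61B

Stored big-endian, the bytes at ascending addresses are 1B F6 48 27.
Read back as little-endian, the first byte is least significant, giving 0x2748F61B.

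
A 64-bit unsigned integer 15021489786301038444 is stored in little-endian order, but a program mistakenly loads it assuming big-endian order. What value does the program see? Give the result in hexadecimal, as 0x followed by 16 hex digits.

15021489786301038444 in 64-bit hexadecimal is 0xD0770D5F95A1BF6C.
Stored little-endian, the bytes at ascending addresses are 6C BF A1 95 5F 0D 77 D0.
Read back as big-endian, the last byte is least significant, giving 0x6CBFA1955F0D77D0.

0x6CBFA1955F0D77D0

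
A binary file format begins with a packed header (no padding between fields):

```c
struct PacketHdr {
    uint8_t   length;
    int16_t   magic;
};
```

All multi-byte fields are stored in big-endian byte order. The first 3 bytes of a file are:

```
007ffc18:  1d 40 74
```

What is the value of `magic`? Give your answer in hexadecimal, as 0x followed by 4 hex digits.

0x4074

`magic` follows `length` (1 byte), so it starts at byte offset 1 and occupies 2 bytes.
Bytes at offsets 1..2: 40 74.
Big-endian stores the most-significant byte at the lowest address.
The bytes are already most-significant first: 0x4074.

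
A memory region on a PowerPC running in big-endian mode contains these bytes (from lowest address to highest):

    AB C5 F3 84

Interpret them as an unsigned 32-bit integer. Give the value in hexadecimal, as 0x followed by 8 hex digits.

0xABC5F384

Big-endian stores the most-significant byte at the lowest address.
The bytes are already most-significant first: 0xABC5F384.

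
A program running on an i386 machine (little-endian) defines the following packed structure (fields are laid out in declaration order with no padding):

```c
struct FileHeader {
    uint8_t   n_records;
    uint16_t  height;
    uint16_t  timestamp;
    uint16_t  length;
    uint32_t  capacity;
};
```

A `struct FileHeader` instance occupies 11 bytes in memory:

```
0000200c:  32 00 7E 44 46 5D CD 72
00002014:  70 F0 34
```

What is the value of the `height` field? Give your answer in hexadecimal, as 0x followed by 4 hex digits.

`height` follows `n_records` (1 byte), so it starts at byte offset 1 and occupies 2 bytes.
Bytes at offsets 1..2: 00 7E.
In little-endian order the low byte comes first in memory.
Reassemble most-significant byte first: 7E 00 → 0x7E00.

0x7E00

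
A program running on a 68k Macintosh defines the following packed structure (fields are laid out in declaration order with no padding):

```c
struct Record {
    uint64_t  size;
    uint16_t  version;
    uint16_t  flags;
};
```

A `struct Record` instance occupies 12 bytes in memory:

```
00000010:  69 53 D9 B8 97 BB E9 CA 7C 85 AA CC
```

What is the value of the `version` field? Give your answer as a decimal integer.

31877

`version` follows `size` (8 bytes), so it starts at byte offset 8 and occupies 2 bytes.
Bytes at offsets 8..9: 7C 85.
In big-endian order the high byte comes first in memory.
The bytes are already most-significant first: 0x7C85.
0x7C85 = 31877.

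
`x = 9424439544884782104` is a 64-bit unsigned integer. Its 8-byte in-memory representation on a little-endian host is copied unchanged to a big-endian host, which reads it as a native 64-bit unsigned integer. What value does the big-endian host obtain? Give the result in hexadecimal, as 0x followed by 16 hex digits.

9424439544884782104 in 64-bit hexadecimal is 0x82CA55D550006418.
Stored little-endian, the bytes at ascending addresses are 18 64 00 50 D5 55 CA 82.
Read back as big-endian, the last byte is least significant, giving 0x18640050D555CA82.

0x18640050D555CA82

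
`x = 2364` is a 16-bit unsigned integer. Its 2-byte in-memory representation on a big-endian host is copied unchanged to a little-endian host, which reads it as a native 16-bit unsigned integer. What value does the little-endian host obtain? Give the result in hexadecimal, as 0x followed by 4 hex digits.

2364 in 16-bit hexadecimal is 0x093C.
Stored big-endian, the bytes at ascending addresses are 09 3C.
Read back as little-endian, the first byte is least significant, giving 0x3C09.

0x3C09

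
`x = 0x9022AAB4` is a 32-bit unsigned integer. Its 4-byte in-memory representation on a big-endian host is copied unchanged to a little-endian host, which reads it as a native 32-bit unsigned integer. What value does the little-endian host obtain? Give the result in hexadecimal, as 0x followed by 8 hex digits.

0xB4AA2290

Stored big-endian, the bytes at ascending addresses are 90 22 AA B4.
Read back as little-endian, the first byte is least significant, giving 0xB4AA2290.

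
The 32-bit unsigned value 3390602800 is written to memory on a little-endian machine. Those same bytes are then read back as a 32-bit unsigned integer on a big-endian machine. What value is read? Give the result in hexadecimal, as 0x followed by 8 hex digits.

0x307E18CA

3390602800 in 32-bit hexadecimal is 0xCA187E30.
Stored little-endian, the bytes at ascending addresses are 30 7E 18 CA.
Read back as big-endian, the last byte is least significant, giving 0x307E18CA.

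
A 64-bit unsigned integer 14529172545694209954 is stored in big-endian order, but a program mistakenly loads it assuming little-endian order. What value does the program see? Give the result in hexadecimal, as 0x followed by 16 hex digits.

0xA217769273FDA1C9

14529172545694209954 in 64-bit hexadecimal is 0xC9A1FD73927617A2.
Stored big-endian, the bytes at ascending addresses are C9 A1 FD 73 92 76 17 A2.
Read back as little-endian, the first byte is least significant, giving 0xA217769273FDA1C9.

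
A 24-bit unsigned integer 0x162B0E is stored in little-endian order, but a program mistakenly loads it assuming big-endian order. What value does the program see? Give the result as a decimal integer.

928534

Stored little-endian, the bytes at ascending addresses are 0E 2B 16.
Read back as big-endian, the last byte is least significant, giving 0x0E2B16.
0x0E2B16 = 928534.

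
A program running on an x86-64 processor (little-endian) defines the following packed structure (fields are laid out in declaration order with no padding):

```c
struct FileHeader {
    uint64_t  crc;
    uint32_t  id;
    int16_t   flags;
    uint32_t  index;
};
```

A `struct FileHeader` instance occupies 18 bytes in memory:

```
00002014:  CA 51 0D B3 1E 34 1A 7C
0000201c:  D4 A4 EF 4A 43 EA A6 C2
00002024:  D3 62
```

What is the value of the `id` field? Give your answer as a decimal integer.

`id` follows `crc` (8 bytes), so it starts at byte offset 8 and occupies 4 bytes.
Bytes at offsets 8..11: D4 A4 EF 4A.
In little-endian order the low byte comes first in memory.
Reassemble most-significant byte first: 4A EF A4 D4 → 0x4AEFA4D4.
0x4AEFA4D4 = 1257219284.

1257219284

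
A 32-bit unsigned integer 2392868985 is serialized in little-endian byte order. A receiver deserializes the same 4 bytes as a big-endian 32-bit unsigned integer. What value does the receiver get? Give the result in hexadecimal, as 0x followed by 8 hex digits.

2392868985 in 32-bit hexadecimal is 0x8EA04879.
Stored little-endian, the bytes at ascending addresses are 79 48 A0 8E.
Read back as big-endian, the last byte is least significant, giving 0x7948A08E.

0x7948A08E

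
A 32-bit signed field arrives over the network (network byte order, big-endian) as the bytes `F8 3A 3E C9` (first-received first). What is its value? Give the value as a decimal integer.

Big-endian stores the most-significant byte at the lowest address.
The bytes are already most-significant first: 0xF83A3EC9.
Top bit is set, so as a signed 32-bit value this is 0xF83A3EC9 − 2^32 = -130400567.

-130400567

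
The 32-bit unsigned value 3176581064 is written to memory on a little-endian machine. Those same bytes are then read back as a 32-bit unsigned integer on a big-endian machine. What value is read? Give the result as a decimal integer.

3368507069

3176581064 in 32-bit hexadecimal is 0xBD56C7C8.
Stored little-endian, the bytes at ascending addresses are C8 C7 56 BD.
Read back as big-endian, the last byte is least significant, giving 0xC8C756BD.
0xC8C756BD = 3368507069.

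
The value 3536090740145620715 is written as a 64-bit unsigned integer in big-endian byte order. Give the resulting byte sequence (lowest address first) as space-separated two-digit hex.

31 12 B7 CB 0B ED 86 EB

3536090740145620715 in hexadecimal, padded to 64 bits, is 0x3112B7CB0BED86EB.
Split into bytes (most-significant first): 31 12 B7 CB 0B ED 86 EB.
Big-endian: lowest address holds the most-significant byte.
So the memory order matches the most-significant-first order: 31 12 B7 CB 0B ED 86 EB.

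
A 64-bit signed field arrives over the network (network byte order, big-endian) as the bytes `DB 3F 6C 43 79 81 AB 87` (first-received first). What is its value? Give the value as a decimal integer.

Big-endian stores the most-significant byte at the lowest address.
The bytes are already most-significant first: 0xDB3F6C437981AB87.
Top bit is set, so as a signed 64-bit value this is 0xDB3F6C437981AB87 − 2^64 = -2648279018813412473.

-2648279018813412473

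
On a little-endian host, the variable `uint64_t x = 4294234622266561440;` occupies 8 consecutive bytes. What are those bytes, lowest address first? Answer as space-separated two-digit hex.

4294234622266561440 in hexadecimal, padded to 64 bits, is 0x3B982FA31A61D3A0.
Split into bytes (most-significant first): 3B 98 2F A3 1A 61 D3 A0.
Little-endian: lowest address holds the least-significant byte.
So at ascending addresses the bytes are A0 D3 61 1A A3 2F 98 3B.

A0 D3 61 1A A3 2F 98 3B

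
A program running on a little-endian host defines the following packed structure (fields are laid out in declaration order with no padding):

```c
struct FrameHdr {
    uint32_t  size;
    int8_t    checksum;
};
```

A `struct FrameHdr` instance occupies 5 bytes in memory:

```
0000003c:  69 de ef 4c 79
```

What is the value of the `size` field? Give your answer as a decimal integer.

1290788457

`size` is the first field, at byte offset 0, occupying 4 bytes.
Bytes at offsets 0..3: 69 DE EF 4C.
Little-endian stores the least-significant byte at the lowest address.
Reassemble most-significant byte first: 4C EF DE 69 → 0x4CEFDE69.
0x4CEFDE69 = 1290788457.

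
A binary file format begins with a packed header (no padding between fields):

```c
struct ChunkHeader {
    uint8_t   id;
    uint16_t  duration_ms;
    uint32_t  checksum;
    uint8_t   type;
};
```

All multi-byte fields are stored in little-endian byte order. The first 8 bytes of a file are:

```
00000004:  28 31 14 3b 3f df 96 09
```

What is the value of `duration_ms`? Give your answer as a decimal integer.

`duration_ms` follows `id` (1 byte), so it starts at byte offset 1 and occupies 2 bytes.
Bytes at offsets 1..2: 31 14.
Little-endian stores the least-significant byte at the lowest address.
Reassemble most-significant byte first: 14 31 → 0x1431.
0x1431 = 5169.

5169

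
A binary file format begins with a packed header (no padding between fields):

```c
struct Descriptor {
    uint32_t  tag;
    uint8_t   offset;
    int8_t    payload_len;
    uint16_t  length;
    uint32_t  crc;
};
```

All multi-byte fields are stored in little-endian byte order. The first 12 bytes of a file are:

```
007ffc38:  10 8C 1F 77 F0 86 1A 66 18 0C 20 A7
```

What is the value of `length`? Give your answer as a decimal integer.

`length` follows `tag` (4 B), `offset` (1 B), `payload_len` (1 B), so it starts at offset 4 + 1 + 1 = 6 and occupies 2 bytes.
Bytes at offsets 6..7: 1A 66.
Little-endian stores the least-significant byte at the lowest address.
Reassemble most-significant byte first: 66 1A → 0x661A.
0x661A = 26138.

26138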